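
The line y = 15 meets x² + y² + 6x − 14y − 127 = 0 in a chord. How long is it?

Centre (−3, 7), r² = 185. Perpendicular distance d from centre to line = |−8| / √1 = 8.
Chord = 2√(r² − d²) = 2·√(121) = 22.

22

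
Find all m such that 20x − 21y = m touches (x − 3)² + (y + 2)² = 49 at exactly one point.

m = −101 or m = 305

The line touches the circle iff its distance from (3, −2) is 7:
|20·3 − 21·(−2) − m| / √841 = 7
|m − (102)| = 7·29, so m = 305 or m = −101.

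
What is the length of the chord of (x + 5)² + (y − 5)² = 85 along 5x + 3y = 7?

3√34

Centre (−5, 5), r² = 85. Perpendicular distance d from centre to line = |−17| / √34 = 17/√34.
Chord = 2√(r² − d²) = 2·√(153/2) = 3√34.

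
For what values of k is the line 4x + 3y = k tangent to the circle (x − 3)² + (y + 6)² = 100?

k = −56 or k = 44

For a tangent, require d(centre, line) = r = 10.
|4·3 + 3·(−6) − k| / √25 = 10
|k − (−6)| = 10·5, so k = 44 or k = −56.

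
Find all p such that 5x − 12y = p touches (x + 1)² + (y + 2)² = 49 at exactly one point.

Tangency holds when the distance from the centre (−1, −2) to the line equals the radius 7:
|5·(−1) − 12·(−2) − p| / √169 = 7
|p − (19)| = 7·13, so p = 110 or p = −72.

p = −72 or p = 110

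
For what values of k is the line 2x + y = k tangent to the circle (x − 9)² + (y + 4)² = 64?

k = 14 ± 8√5

The line touches the circle iff its distance from (9, −4) is 8:
|2·9 + 1·(−4) − k| / √5 = 8
|k − (14)| = 8√5.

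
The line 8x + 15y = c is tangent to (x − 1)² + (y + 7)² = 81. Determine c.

c = −250 or c = 56

Tangency holds when the distance from the centre (1, −7) to the line equals the radius 9:
|8·1 + 15·(−7) − c| / √289 = 9
|c − (−97)| = 9·17, so c = 56 or c = −250.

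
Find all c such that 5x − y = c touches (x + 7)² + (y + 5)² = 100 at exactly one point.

c = −30 ± 10√26

For a tangent, require d(centre, line) = r = 10.
|5·(−7) − 1·(−5) − c| / √26 = 10
|c − (−30)| = 10√26.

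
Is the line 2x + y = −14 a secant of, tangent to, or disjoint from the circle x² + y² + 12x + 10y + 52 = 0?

secant

Centre (−6, −5), r² = 9. Distance² from centre to line = (−3)²/5 = 9/5.
Since d² < r², the line cuts the circle twice.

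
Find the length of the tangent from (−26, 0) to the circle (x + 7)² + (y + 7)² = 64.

The centre is (−7, −7) and r = 8. The square of the distance from P to the centre is 361 + 49 = 410.
The tangent meets the radius at right angles, so tangent² = |PO|² − r² = 410 − 64 = 346.

√346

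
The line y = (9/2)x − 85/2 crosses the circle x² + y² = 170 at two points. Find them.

Substitute y = (−85 + 9x)/2:
85x² − 1530x + 6545 = 0  ⟹  x² − 18x + 77 = 0
x = 11 or x = 7, giving (11, 7) and (7, −11).

(7, −11) and (11, 7)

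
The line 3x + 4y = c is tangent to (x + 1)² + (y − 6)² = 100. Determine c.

c = −29 or c = 71

The line touches the circle iff its distance from (−1, 6) is 10:
|3·(−1) + 4·6 − c| / √25 = 10
|c − (21)| = 10·5, so c = 71 or c = −29.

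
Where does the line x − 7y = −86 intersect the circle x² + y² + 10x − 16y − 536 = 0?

Substitute y = (86 + x)/7:
50x² + 550x − 28500 = 0  ⟹  x² + 11x − 570 = 0
x = 19 or x = −30, giving (19, 15) and (−30, 8).

(−30, 8) and (19, 15)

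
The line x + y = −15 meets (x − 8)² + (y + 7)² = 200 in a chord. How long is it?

12√2

Centre (8, −7), r² = 200. Perpendicular distance d from centre to line = |16| / √2 = 16/√2.
Chord = 2√(r² − d²) = 2·√(72) = 12√2.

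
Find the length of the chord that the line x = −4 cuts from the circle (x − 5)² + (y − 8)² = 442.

The line gives x = −4. Substituting into the circle:
y² − 16y − 297 = 0
y = 27 or y = −11, giving (−4, 27) and (−4, −11).
Chord length = distance between (−4, 27) and (−4, −11) = √1444 = 38.

38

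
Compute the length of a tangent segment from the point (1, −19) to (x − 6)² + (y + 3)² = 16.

√265

The centre is (6, −3) and r = 4. The square of the distance from P to the centre is 25 + 256 = 281.
The tangent meets the radius at right angles, so tangent² = |PO|² − r² = 281 − 16 = 265.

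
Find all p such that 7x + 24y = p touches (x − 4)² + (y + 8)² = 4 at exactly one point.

Tangency holds when the distance from the centre (4, −8) to the line equals the radius 2:
|7·4 + 24·(−8) − p| / √625 = 2
|p − (−164)| = 2·25, so p = −114 or p = −214.

p = −214 or p = −114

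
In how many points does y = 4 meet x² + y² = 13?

Centre (0, 0), r² = 13. Distance² from centre to line = (−4)² = 16.
Since d² > r², the line lies outside the circle.

0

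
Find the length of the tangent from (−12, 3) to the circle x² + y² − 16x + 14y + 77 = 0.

Centre (8, −7), r² = 36. |PO|² = (−20)² + (10)² = 500.
Power of the point: PT² = |PO|² − r² = 464, so PT = 4√29.

4√29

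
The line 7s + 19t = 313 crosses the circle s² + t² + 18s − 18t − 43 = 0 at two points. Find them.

(−15, 22) and (4, 15)

Substitute t = (313 − 7s)/19:
410s² + 4510s − 24600 = 0  ⟹  s² + 11s − 60 = 0
s = 4 or s = −15, giving (4, 15) and (−15, 22).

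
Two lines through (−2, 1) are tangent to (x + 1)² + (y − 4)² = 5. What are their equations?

Let a tangent through (−2, 1) have slope m. Its distance from (−1, 4) must equal √5:
(1m − (3))² = 5(m² + 1)
2m² + 3m − 2 = 0, so m = −2 or m = 1/2.
With m = −2: 2x + y = −3. With m = 1/2: x − 2y = −4.

2x + y = −3 and x − 2y = −4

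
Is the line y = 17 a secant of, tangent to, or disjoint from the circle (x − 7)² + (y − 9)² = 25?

Substituting the line into the circle gives x² − 14x + 88 = 0.
Discriminant = (−14)² − 4·1·(88) = −156 < 0.
No real roots: the line does not meet the circle.

disjoint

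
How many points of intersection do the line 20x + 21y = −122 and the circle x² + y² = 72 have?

Substituting the line into the circle gives 841x² + 4880x − 16868 = 0.
Discriminant = (4880)² − 4·841·(−16868) = 80558352 > 0.
Two real roots: the line is a secant.

2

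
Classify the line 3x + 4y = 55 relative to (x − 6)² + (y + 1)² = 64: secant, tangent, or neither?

neither

Substituting the line into the circle gives 25x² − 546x + 3033 = 0.
Δ = 298116 − 303300 = −5184.
No real roots: the line does not meet the circle.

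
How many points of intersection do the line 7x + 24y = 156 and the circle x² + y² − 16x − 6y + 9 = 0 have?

Centre (8, 3), r² = 64. Distance² from centre to line = (−28)²/625 = 784/625.
Since d² < r², the line cuts the circle twice.

2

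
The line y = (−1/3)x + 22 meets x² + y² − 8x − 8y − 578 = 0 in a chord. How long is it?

12√10

Centre (4, 4), r² = 610. Perpendicular distance d from centre to line = |−50| / √10 = 50/√10.
Half the chord is √(r² − d²) = √(360), so the full chord is 12√10.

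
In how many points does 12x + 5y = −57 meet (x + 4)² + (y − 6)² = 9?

Substituting the line into the circle gives 169x² + 2288x + 7744 = 0.
Δ = 5234944 − 5234944 = 0.
A repeated root: the line is tangent.

1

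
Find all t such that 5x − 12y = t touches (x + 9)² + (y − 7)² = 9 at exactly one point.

Tangency holds when the distance from the centre (−9, 7) to the line equals the radius 3:
|5·(−9) − 12·7 − t| / √169 = 3
|t − (−129)| = 3·13, so t = −90 or t = −168.

t = −168 or t = −90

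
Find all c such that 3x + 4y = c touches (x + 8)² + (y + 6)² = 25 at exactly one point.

For a tangent, require d(centre, line) = r = 5.
|3·(−8) + 4·(−6) − c| / √25 = 5
|c − (−48)| = 5·5, so c = −23 or c = −73.

c = −73 or c = −23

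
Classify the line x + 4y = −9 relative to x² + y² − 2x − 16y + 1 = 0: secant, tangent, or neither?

neither

d² = (1·1 + 4·8 − (−9))²/17 = 1764/17; r² = 64.
Since d² > r², the line lies outside the circle.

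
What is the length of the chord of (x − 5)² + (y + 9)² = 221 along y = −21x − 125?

Express y = −21x − 125 and substitute into the circle:
442x² + 4862x + 13260 = 0  ⟹  x² + 11x + 30 = 0
x = −5 or x = −6, giving (−5, −20) and (−6, 1).
Chord length = distance between (−5, −20) and (−6, 1) = √442 = √442.

√442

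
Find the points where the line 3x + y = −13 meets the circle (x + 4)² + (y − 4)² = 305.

Express y = −3x − 13 and substitute into the circle:
10x² + 110x = 0  ⟹  x² + 11x = 0
x = 0 or x = −11, giving (0, −13) and (−11, 20).

(−11, 20) and (0, −13)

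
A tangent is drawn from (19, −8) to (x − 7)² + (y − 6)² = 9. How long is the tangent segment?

The centre is (7, 6) and r = 3. The square of the distance from P to the centre is 144 + 196 = 340.
The tangent meets the radius at right angles, so tangent² = |PO|² − r² = 340 − 9 = 331.

√331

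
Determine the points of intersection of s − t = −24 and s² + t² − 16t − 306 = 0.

(−19, 5) and (3, 27)

Express t = s + 24 and substitute into the circle:
2s² + 32s − 114 = 0  ⟹  s² + 16s − 57 = 0
s = 3 or s = −19, giving (3, 27) and (−19, 5).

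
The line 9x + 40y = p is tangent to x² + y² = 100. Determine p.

The line touches the circle iff its distance from (0, 0) is 10:
|9·0 + 40·0 − p| / √1681 = 10
|p| = 10·41, so p = 410 or p = −410.

p = −410 or p = 410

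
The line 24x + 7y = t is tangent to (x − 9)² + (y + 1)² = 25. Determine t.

t = 84 or t = 334

The line touches the circle iff its distance from (9, −1) is 5:
|24·9 + 7·(−1) − t| / √625 = 5
|t − (209)| = 5·25, so t = 334 or t = 84.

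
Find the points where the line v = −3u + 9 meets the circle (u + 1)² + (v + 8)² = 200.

(1, 6) and (9, −18)

Substitute v = −3u + 9:
10u² − 100u + 90 = 0  ⟹  u² − 10u + 9 = 0
u = 9 or u = 1, giving (9, −18) and (1, 6).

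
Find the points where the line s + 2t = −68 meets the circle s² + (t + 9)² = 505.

(−12, −28) and (−8, −30)

Express t = (−68 − s)/2 and substitute into the circle:
5s² + 100s + 480 = 0  ⟹  s² + 20s + 96 = 0
s = −8 or s = −12, giving (−8, −30) and (−12, −28).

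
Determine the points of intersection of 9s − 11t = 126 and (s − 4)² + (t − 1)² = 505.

(−8, −18) and (25, 9)

From the line, t = (−126 + 9s)/11. Substituting:
202s² − 3434s − 40400 = 0  ⟹  s² − 17s − 200 = 0
s = 25 or s = −8, giving (25, 9) and (−8, −18).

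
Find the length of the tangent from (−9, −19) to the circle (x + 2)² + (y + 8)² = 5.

With centre O = (−2, −8), |OP|² = 170 and r² = 5.
Power of the point: PT² = |PO|² − r² = 165, so PT = √165.

√165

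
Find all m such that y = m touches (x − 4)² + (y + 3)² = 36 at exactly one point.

m = −9 or m = 3

The line touches the circle iff its distance from (4, −3) is 6:
|0·4 + 1·(−3) − m| / √1 = 6
|m − (−3)| = 6, so m = 3 or m = −9.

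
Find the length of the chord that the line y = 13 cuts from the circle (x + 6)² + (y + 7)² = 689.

34

Express y = 13 and substitute into the circle:
x² + 12x − 253 = 0
x = 11 or x = −23, giving (11, 13) and (−23, 13).
Chord length = distance between (11, 13) and (−23, 13) = √1156 = 34.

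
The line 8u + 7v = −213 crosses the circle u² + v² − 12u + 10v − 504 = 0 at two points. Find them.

(−17, −11) and (−3, −27)

Substitute v = (−213 − 8u)/7:
113u² + 2260u + 5763 = 0  ⟹  u² + 20u + 51 = 0
u = −3 or u = −17, giving (−3, −27) and (−17, −11).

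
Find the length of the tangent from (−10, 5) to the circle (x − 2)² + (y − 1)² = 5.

√155

With centre O = (2, 1), |OP|² = 160 and r² = 5.
By the tangent–radius right angle, tangent length = √(|PO|² − r²) = √155.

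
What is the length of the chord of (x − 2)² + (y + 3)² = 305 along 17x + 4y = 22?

2√305

Express y = (22 − 17x)/4 and substitute into the circle:
305x² − 1220x − 3660 = 0  ⟹  x² − 4x − 12 = 0
x = 6 or x = −2, giving (6, −20) and (−2, 14).
Chord length = distance between (6, −20) and (−2, 14) = √1220 = 2√305.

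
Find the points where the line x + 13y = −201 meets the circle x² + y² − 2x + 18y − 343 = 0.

Express y = (−201 − x)/13 and substitute into the circle:
170x² − 170x − 64600 = 0  ⟹  x² − x − 380 = 0
x = 20 or x = −19, giving (20, −17) and (−19, −14).

(−19, −14) and (20, −17)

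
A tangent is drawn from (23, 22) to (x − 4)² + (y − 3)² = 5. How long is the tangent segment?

√717

Centre (4, 3), r² = 5. |PO|² = (19)² + (19)² = 722.
The tangent meets the radius at right angles, so tangent² = |PO|² − r² = 722 − 5 = 717.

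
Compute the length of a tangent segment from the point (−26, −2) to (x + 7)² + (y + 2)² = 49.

The centre is (−7, −2) and r = 7. The square of the distance from P to the centre is 361 + 0 = 361.
By the tangent–radius right angle, tangent length = √(|PO|² − r²) = √312 = 2√78.

2√78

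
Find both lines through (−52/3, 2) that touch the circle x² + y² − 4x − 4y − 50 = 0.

3x + 7y = −38 and 3x − 7y = −66

Let a tangent through (−52/3, 2) have slope m. Its distance from (2, 2) must equal √58:
(58/3m − (0))² = 58(m² + 1)
49m² − 9 = 0, so m = −3/7 or m = 3/7.
Through (−52/3, 2) these give 3x + 7y = −38 and 3x − 7y = −66.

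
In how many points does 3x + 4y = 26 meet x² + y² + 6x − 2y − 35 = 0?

2

Substituting the line into the circle gives 25x² − 36x − 92 = 0.
Discriminant = (−36)² − 4·25·(−92) = 10496 > 0.
Two real roots: the line is a secant.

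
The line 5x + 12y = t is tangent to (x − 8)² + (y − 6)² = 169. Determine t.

For a tangent, require d(centre, line) = r = 13.
|5·8 + 12·6 − t| / √169 = 13
|t − (112)| = 13·13, so t = 281 or t = −57.

t = −57 or t = 281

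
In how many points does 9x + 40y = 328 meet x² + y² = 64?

1

Substituting the line into the circle gives 1681x² − 5904x + 5184 = 0.
Δ = 34857216 − 34857216 = 0.
A repeated root: the line is tangent.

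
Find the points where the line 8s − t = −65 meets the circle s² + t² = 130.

From the line, t = 8s + 65. Substituting:
65s² + 1040s + 4095 = 0  ⟹  s² + 16s + 63 = 0
s = −7 or s = −9, giving (−7, 9) and (−9, −7).

(−9, −7) and (−7, 9)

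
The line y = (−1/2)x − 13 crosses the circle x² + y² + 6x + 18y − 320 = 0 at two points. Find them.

From the line, y = (−26 − x)/2. Substituting:
5x² + 40x − 1540 = 0  ⟹  x² + 8x − 308 = 0
x = 14 or x = −22, giving (14, −20) and (−22, −2).

(−22, −2) and (14, −20)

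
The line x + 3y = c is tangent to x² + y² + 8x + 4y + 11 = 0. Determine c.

Tangency holds when the distance from the centre (−4, −2) to the line equals the radius 3:
|1·(−4) + 3·(−2) − c| / √10 = 3
|c − (−10)| = 3√10.

c = −10 ± 3√10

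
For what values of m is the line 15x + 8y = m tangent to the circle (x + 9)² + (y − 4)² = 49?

m = −222 or m = 16

For a tangent, require d(centre, line) = r = 7.
|15·(−9) + 8·4 − m| / √289 = 7
|m − (−103)| = 7·17, so m = 16 or m = −222.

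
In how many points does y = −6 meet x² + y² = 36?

Centre (0, 0), r² = 36. Distance² from centre to line = (6)² = 36.
Since d² = r², the line is tangent.

1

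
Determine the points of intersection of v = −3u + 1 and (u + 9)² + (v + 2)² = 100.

Express v = −3u + 1 and substitute into the circle:
10u² − 10 = 0  ⟹  u² − 1 = 0
u = 1 or u = −1, giving (1, −2) and (−1, 4).

(−1, 4) and (1, −2)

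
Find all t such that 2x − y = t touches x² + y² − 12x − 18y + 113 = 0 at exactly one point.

t = 3 ± 2√5

For a tangent, require d(centre, line) = r = 2.
|2·6 − 1·9 − t| / √5 = 2
|t − (3)| = 2√5.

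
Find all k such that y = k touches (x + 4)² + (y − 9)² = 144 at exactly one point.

k = −3 or k = 21

Tangency holds when the distance from the centre (−4, 9) to the line equals the radius 12:
|0·(−4) + 1·9 − k| / √1 = 12
|k − (9)| = 12, so k = 21 or k = −3.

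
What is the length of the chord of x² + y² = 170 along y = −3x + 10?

8√10

Centre (0, 0), r² = 170. Perpendicular distance d from centre to line = |−10| / √10 = 10/√10.
Chord = 2√(r² − d²) = 2·√(160) = 8√10.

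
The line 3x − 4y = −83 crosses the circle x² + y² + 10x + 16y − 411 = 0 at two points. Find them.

Express y = (83 + 3x)/4 and substitute into the circle:
25x² + 850x + 5625 = 0  ⟹  x² + 34x + 225 = 0
x = −9 or x = −25, giving (−9, 14) and (−25, 2).

(−25, 2) and (−9, 14)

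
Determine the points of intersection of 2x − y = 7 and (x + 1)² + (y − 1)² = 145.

(−2, −11) and (8, 9)

Substitute y = 2x − 7:
5x² − 30x − 80 = 0  ⟹  x² − 6x − 16 = 0
x = 8 or x = −2, giving (8, 9) and (−2, −11).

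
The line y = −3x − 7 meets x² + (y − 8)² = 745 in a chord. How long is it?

Centre (0, 8), r² = 745. Perpendicular distance d from centre to line = |15| / √10 = 15/√10.
Half the chord is √(r² − d²) = √(1445/2), so the full chord is 17√10.

17√10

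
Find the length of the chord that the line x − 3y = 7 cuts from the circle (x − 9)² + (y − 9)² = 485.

13√10

Substitute y = (−7 + x)/3:
10x² − 230x − 2480 = 0  ⟹  x² − 23x − 248 = 0
x = 31 or x = −8, giving (31, 8) and (−8, −5).
|(31, 8) − (−8, −5)| = √((39)² + (13)²) = 13√10.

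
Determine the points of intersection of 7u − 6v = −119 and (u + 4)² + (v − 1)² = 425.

From the line, v = (119 + 7u)/6. Substituting:
85u² + 1870u − 1955 = 0  ⟹  u² + 22u − 23 = 0
u = 1 or u = −23, giving (1, 21) and (−23, −7).

(−23, −7) and (1, 21)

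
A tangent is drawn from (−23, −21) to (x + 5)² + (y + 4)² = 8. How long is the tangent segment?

11√5

Centre (−5, −4), r² = 8. |PO|² = (−18)² + (−17)² = 613.
Power of the point: PT² = |PO|² − r² = 605, so PT = 11√5.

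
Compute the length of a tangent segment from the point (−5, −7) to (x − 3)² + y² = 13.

With centre O = (3, 0), |OP|² = 113 and r² = 13.
By the tangent–radius right angle, tangent length = √(|PO|² − r²) = √100 = 10.

10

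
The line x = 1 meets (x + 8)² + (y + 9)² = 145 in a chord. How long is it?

The line gives x = 1. Substituting into the circle:
y² + 18y + 17 = 0
y = −1 or y = −17, giving (1, −1) and (1, −17).
|(1, −1) − (1, −17)| = √((0)² + (16)²) = 16.

16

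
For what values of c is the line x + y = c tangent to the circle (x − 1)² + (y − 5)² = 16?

Tangency holds when the distance from the centre (1, 5) to the line equals the radius 4:
|1·1 + 1·5 − c| / √2 = 4
|c − (6)| = 4√2.

c = 6 ± 4√2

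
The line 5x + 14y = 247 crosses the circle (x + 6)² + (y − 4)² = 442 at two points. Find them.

(−15, 23) and (13, 13)

From the line, y = (247 − 5x)/14. Substituting:
221x² + 442x − 43095 = 0  ⟹  x² + 2x − 195 = 0
x = 13 or x = −15, giving (13, 13) and (−15, 23).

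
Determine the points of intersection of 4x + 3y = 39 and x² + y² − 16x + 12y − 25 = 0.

Express y = (39 − 4x)/3 and substitute into the circle:
25x² − 600x + 2700 = 0  ⟹  x² − 24x + 108 = 0
x = 18 or x = 6, giving (18, −11) and (6, 5).

(6, 5) and (18, −11)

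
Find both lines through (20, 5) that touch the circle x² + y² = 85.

2x + 9y = 85 and 6x − 7y = 85

A line y − (5) = m(x − (20)) is tangent when its distance from (0, 0) is √85:
(−20m − (−5))² = 85(m² + 1)
63m² − 40m − 12 = 0, so m = −2/9 or m = 6/7.
With m = −2/9: 2x + 9y = 85. With m = 6/7: 6x − 7y = 85.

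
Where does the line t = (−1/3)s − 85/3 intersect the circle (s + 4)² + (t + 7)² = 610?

(−25, −20) and (5, −30)

From the line, t = (−85 − s)/3. Substituting:
10s² + 200s − 1250 = 0  ⟹  s² + 20s − 125 = 0
s = 5 or s = −25, giving (5, −30) and (−25, −20).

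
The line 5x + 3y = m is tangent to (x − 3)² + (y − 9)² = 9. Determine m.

For a tangent, require d(centre, line) = r = 3.
|5·3 + 3·9 − m| / √34 = 3
|m − (42)| = 3√34.

m = 42 ± 3√34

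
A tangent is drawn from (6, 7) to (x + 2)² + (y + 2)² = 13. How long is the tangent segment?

The centre is (−2, −2) and r = √13. The square of the distance from P to the centre is 64 + 81 = 145.
By the tangent–radius right angle, tangent length = √(|PO|² − r²) = √132 = 2√33.

2√33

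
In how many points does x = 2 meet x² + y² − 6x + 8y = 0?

2

d² = (1·3 + 0·(−4) − (2))² = 1; r² = 25.
Since d² < r², the line cuts the circle twice.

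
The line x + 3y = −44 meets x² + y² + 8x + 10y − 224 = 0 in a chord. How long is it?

9√10

Express y = (−44 − x)/3 and substitute into the circle:
10x² + 130x − 1400 = 0  ⟹  x² + 13x − 140 = 0
x = 7 or x = −20, giving (7, −17) and (−20, −8).
|(7, −17) − (−20, −8)| = √((27)² + (−9)²) = 9√10.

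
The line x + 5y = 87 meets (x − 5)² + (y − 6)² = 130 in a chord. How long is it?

2√26

Express y = (87 − x)/5 and substitute into the circle:
26x² − 364x + 624 = 0  ⟹  x² − 14x + 24 = 0
x = 12 or x = 2, giving (12, 15) and (2, 17).
Chord length = distance between (12, 15) and (2, 17) = √104 = 2√26.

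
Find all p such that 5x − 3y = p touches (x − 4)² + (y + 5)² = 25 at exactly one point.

The line touches the circle iff its distance from (4, −5) is 5:
|5·4 − 3·(−5) − p| / √34 = 5
|p − (35)| = 5√34.

p = 35 ± 5√34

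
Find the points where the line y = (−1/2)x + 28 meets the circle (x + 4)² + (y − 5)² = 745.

Express y = (56 − x)/2 and substitute into the circle:
5x² − 60x − 800 = 0  ⟹  x² − 12x − 160 = 0
x = 20 or x = −8, giving (20, 18) and (−8, 32).

(−8, 32) and (20, 18)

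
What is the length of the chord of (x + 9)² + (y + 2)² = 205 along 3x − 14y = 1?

2√205

The distance from (−9, −2) to the line is 0/√205, and r² = 205.
Chord = 2√(r² − d²) = 2·√(205) = 2√205.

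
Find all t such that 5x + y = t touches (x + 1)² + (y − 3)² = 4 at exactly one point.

The line touches the circle iff its distance from (−1, 3) is 2:
|5·(−1) + 1·3 − t| / √26 = 2
|t − (−2)| = 2√26.

t = −2 ± 2√26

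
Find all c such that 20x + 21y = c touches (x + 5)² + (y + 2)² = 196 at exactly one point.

c = −548 or c = 264

The line touches the circle iff its distance from (−5, −2) is 14:
|20·(−5) + 21·(−2) − c| / √841 = 14
|c − (−142)| = 14·29, so c = 264 or c = −548.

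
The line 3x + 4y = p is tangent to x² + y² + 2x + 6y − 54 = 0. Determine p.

p = −55 or p = 25

For a tangent, require d(centre, line) = r = 8.
|3·(−1) + 4·(−3) − p| / √25 = 8
|p − (−15)| = 8·5, so p = 25 or p = −55.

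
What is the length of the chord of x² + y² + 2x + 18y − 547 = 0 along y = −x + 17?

23√2

Centre (−1, −9), r² = 629. Perpendicular distance d from centre to line = |−27| / √2 = 27/√2.
Chord = 2√(r² − d²) = 2·√(529/2) = 23√2.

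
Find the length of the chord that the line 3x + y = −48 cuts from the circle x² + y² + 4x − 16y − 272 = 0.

6√10

The distance from (−2, 8) to the line is 50/√10, and r² = 340.
Chord = 2√(r² − d²) = 2·√(90) = 6√10.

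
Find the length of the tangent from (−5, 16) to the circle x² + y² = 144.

√137

With centre O = (0, 0), |OP|² = 281 and r² = 144.
Power of the point: PT² = |PO|² − r² = 137, so PT = √137.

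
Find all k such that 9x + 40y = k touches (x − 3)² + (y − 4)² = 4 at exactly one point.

The line touches the circle iff its distance from (3, 4) is 2:
|9·3 + 40·4 − k| / √1681 = 2
|k − (187)| = 2·41, so k = 269 or k = 105.

k = 105 or k = 269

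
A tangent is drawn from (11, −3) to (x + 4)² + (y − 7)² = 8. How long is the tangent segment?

√317

The centre is (−4, 7) and r = 2√2. The square of the distance from P to the centre is 225 + 100 = 325.
By the tangent–radius right angle, tangent length = √(|PO|² − r²) = √317.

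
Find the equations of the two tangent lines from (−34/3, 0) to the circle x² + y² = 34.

3x + 5y = −34 and 3x − 5y = −34

Let a tangent through (−34/3, 0) have slope m. Its distance from (0, 0) must equal √34:
[m·(34/3) − (0)]² = 34(m² + 1)
25m² − 9 = 0, so m = −3/5 or m = 3/5.
Through (−34/3, 0) these give 3x + 5y = −34 and 3x − 5y = −34.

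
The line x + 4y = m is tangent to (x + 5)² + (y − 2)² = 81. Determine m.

The line touches the circle iff its distance from (−5, 2) is 9:
|1·(−5) + 4·2 − m| / √17 = 9
|m − (3)| = 9√17.

m = 3 ± 9√17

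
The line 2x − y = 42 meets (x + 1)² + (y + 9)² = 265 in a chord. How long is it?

4√5

Express y = 2x − 42 and substitute into the circle:
5x² − 130x + 825 = 0  ⟹  x² − 26x + 165 = 0
x = 15 or x = 11, giving (15, −12) and (11, −20).
|(15, −12) − (11, −20)| = √((4)² + (8)²) = 4√5.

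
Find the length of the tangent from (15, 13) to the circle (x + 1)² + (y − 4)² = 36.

With centre O = (−1, 4), |OP|² = 337 and r² = 36.
The tangent meets the radius at right angles, so tangent² = |PO|² − r² = 337 − 36 = 301.

√301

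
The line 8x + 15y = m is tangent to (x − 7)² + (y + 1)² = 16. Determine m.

Tangency holds when the distance from the centre (7, −1) to the line equals the radius 4:
|8·7 + 15·(−1) − m| / √289 = 4
|m − (41)| = 4·17, so m = 109 or m = −27.

m = −27 or m = 109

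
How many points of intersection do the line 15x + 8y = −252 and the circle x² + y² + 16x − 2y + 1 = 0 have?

0

Substituting the line into the circle gives 289x² + 8824x + 67600 = 0.
Discriminant = (8824)² − 4·289·(67600) = −282624 < 0.
No real roots: the line does not meet the circle.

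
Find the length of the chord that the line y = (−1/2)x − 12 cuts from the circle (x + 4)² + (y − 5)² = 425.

14√5

The distance from (−4, 5) to the line is 30/√5, and r² = 425.
Chord = 2√(r² − d²) = 2·√(245) = 14√5.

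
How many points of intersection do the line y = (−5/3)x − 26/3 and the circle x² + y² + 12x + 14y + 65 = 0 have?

2

d² = (5·(−6) + 3·(−7) − (−26))²/34 = 625/34; r² = 20.
Since d² < r², the line cuts the circle twice.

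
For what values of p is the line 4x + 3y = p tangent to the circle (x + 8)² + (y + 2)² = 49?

The line touches the circle iff its distance from (−8, −2) is 7:
|4·(−8) + 3·(−2) − p| / √25 = 7
|p − (−38)| = 7·5, so p = −3 or p = −73.

p = −73 or p = −3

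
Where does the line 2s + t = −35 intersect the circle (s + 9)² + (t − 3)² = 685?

Express t = −2s − 35 and substitute into the circle:
5s² + 170s + 840 = 0  ⟹  s² + 34s + 168 = 0
s = −6 or s = −28, giving (−6, −23) and (−28, 21).

(−28, 21) and (−6, −23)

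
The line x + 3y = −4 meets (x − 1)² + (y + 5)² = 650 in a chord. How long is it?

16√10

The distance from (1, −5) to the line is 10/√10, and r² = 650.
Half the chord is √(r² − d²) = √(640), so the full chord is 16√10.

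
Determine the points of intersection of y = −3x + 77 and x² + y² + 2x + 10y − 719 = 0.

Express y = −3x + 77 and substitute into the circle:
10x² − 490x + 5980 = 0  ⟹  x² − 49x + 598 = 0
x = 26 or x = 23, giving (26, −1) and (23, 8).

(23, 8) and (26, −1)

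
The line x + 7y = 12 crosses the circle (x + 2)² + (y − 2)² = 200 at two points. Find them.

(−16, 4) and (12, 0)

From the line, y = (12 − x)/7. Substituting:
50x² + 200x − 9600 = 0  ⟹  x² + 4x − 192 = 0
x = 12 or x = −16, giving (12, 0) and (−16, 4).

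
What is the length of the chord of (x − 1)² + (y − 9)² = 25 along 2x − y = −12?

4√5

The distance from (1, 9) to the line is 5/√5, and r² = 25.
Half the chord is √(r² − d²) = √(20), so the full chord is 4√5.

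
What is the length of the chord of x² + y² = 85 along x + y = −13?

√2

Substitute y = −x − 13:
2x² + 26x + 84 = 0  ⟹  x² + 13x + 42 = 0
x = −6 or x = −7, giving (−6, −7) and (−7, −6).
Chord length = distance between (−6, −7) and (−7, −6) = √2 = √2.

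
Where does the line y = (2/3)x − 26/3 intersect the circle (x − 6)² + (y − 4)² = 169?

(1, −8) and (19, 4)

From the line, y = (−26 + 2x)/3. Substituting:
13x² − 260x + 247 = 0  ⟹  x² − 20x + 19 = 0
x = 19 or x = 1, giving (19, 4) and (1, −8).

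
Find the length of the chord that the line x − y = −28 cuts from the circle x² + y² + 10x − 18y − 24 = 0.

Centre (−5, 9), r² = 130. Perpendicular distance d from centre to line = |14| / √2 = 14/√2.
Chord = 2√(r² − d²) = 2·√(32) = 8√2.

8√2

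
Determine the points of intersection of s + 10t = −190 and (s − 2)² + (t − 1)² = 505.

From the line, t = (−190 − s)/10. Substituting:
101s² − 10100 = 0  ⟹  s² − 100 = 0
s = 10 or s = −10, giving (10, −20) and (−10, −18).

(−10, −18) and (10, −20)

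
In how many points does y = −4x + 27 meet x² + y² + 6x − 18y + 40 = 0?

0

Centre (−3, 9), r² = 50. Distance² from centre to line = (−30)²/17 = 900/17.
Since d² > r², the line lies outside the circle.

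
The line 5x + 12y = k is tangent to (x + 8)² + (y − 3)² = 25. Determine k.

k = −69 or k = 61

For a tangent, require d(centre, line) = r = 5.
|5·(−8) + 12·3 − k| / √169 = 5
|k − (−4)| = 5·13, so k = 61 or k = −69.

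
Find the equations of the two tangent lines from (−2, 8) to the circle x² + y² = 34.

Let a tangent through (−2, 8) have slope m. Its distance from (0, 0) must equal √34:
[m·(2) − (−8)]² = 34(m² + 1)
15m² − 16m − 15 = 0, so m = 5/3 or m = −3/5.
Through (−2, 8) these give 5x − 3y = −34 and 3x + 5y = 34.

5x − 3y = −34 and 3x + 5y = 34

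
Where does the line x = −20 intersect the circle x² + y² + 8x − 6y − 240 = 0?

(−20, 0) and (−20, 6)

The line gives x = −20. Substituting into the circle:
y² − 6y = 0
y = 6 or y = 0, giving (−20, 6) and (−20, 0).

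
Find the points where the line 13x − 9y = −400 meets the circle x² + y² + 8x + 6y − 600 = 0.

(−28, 4) and (−19, 17)

Substitute y = (400 + 13x)/9:
250x² + 11750x + 133000 = 0  ⟹  x² + 47x + 532 = 0
x = −19 or x = −28, giving (−19, 17) and (−28, 4).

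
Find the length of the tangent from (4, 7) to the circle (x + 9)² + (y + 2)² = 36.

With centre O = (−9, −2), |OP|² = 250 and r² = 36.
By the tangent–radius right angle, tangent length = √(|PO|² − r²) = √214.

√214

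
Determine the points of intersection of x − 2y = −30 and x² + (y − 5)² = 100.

Express y = (30 + x)/2 and substitute into the circle:
5x² + 40x = 0  ⟹  x² + 8x = 0
x = 0 or x = −8, giving (0, 15) and (−8, 11).

(−8, 11) and (0, 15)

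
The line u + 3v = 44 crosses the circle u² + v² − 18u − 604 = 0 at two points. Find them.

Express v = (44 − u)/3 and substitute into the circle:
10u² − 250u − 3500 = 0  ⟹  u² − 25u − 350 = 0
u = 35 or u = −10, giving (35, 3) and (−10, 18).

(−10, 18) and (35, 3)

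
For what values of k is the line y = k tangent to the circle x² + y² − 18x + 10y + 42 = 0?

The line touches the circle iff its distance from (9, −5) is 8:
|0·9 + 1·(−5) − k| / √1 = 8
|k − (−5)| = 8, so k = 3 or k = −13.

k = −13 or k = 3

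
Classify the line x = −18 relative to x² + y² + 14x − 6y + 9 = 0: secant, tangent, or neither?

neither

d² = (1·(−7) + 0·3 − (−18))² = 121; r² = 49.
Since d² > r², the line lies outside the circle.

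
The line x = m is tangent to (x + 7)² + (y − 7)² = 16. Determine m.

Tangency holds when the distance from the centre (−7, 7) to the line equals the radius 4:
|1·(−7) + 0·7 − m| / √1 = 4
|m − (−7)| = 4, so m = −3 or m = −11.

m = −11 or m = −3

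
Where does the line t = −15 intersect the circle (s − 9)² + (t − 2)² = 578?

Substitute t = −15:
s² − 18s − 208 = 0
s = 26 or s = −8, giving (26, −15) and (−8, −15).

(−8, −15) and (26, −15)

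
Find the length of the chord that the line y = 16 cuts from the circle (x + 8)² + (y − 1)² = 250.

Centre (−8, 1), r² = 250. Perpendicular distance d from centre to line = |−15| / √1 = 15.
Half the chord is √(r² − d²) = √(25), so the full chord is 10.

10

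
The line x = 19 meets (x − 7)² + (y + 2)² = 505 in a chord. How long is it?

The line gives x = 19. Substituting into the circle:
y² + 4y − 357 = 0
y = 17 or y = −21, giving (19, 17) and (19, −21).
|(19, 17) − (19, −21)| = √((0)² + (38)²) = 38.

38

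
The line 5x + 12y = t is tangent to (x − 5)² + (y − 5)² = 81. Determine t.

t = −32 or t = 202

For a tangent, require d(centre, line) = r = 9.
|5·5 + 12·5 − t| / √169 = 9
|t − (85)| = 9·13, so t = 202 or t = −32.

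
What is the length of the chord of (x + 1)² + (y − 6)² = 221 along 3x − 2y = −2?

The distance from (−1, 6) to the line is 13/√13, and r² = 221.
Chord = 2√(r² − d²) = 2·√(208) = 8√13.

8√13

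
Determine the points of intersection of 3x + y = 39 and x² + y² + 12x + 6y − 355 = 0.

From the line, y = −3x + 39. Substituting:
10x² − 240x + 1400 = 0  ⟹  x² − 24x + 140 = 0
x = 14 or x = 10, giving (14, −3) and (10, 9).

(10, 9) and (14, −3)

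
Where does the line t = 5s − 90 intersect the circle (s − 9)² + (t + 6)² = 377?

Express t = 5s − 90 and substitute into the circle:
26s² − 858s + 6760 = 0  ⟹  s² − 33s + 260 = 0
s = 20 or s = 13, giving (20, 10) and (13, −25).

(13, −25) and (20, 10)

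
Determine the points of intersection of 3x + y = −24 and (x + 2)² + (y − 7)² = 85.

From the line, y = −3x − 24. Substituting:
10x² + 190x + 880 = 0  ⟹  x² + 19x + 88 = 0
x = −8 or x = −11, giving (−8, 0) and (−11, 9).

(−11, 9) and (−8, 0)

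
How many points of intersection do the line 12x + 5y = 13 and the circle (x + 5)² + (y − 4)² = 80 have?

d² = (12·(−5) + 5·4 − (13))²/169 = 2809/169; r² = 80.
Since d² < r², the line cuts the circle twice.

2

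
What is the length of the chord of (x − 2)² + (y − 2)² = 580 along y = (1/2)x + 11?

Substitute y = (22 + x)/2:
5x² + 20x − 1980 = 0  ⟹  x² + 4x − 396 = 0
x = 18 or x = −22, giving (18, 20) and (−22, 0).
Chord length = distance between (18, 20) and (−22, 0) = √2000 = 20√5.

20√5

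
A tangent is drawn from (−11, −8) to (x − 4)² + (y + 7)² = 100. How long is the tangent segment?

3√14

The centre is (4, −7) and r = 10. The square of the distance from P to the centre is 225 + 1 = 226.
Power of the point: PT² = |PO|² − r² = 126, so PT = 3√14.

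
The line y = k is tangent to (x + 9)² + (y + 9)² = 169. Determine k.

k = −22 or k = 4

The line touches the circle iff its distance from (−9, −9) is 13:
|0·(−9) + 1·(−9) − k| / √1 = 13
|k − (−9)| = 13, so k = 4 or k = −22.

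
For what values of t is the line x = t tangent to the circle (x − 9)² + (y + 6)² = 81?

The line touches the circle iff its distance from (9, −6) is 9:
|1·9 + 0·(−6) − t| / √1 = 9
|t − (9)| = 9, so t = 18 or t = 0.

t = 0 or t = 18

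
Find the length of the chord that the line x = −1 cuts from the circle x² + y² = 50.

The distance from (0, 0) to the line is 1, and r² = 50.
Half the chord is √(r² − d²) = √(49), so the full chord is 14.

14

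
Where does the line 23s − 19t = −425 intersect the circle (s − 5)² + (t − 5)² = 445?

From the line, t = (425 + 23s)/19. Substituting:
890s² + 11570s − 42720 = 0  ⟹  s² + 13s − 48 = 0
s = 3 or s = −16, giving (3, 26) and (−16, 3).

(−16, 3) and (3, 26)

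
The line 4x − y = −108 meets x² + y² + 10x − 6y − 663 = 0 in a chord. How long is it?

Centre (−5, 3), r² = 697. Perpendicular distance d from centre to line = |85| / √17 = 85/√17.
Half the chord is √(r² − d²) = √(272), so the full chord is 8√17.

8√17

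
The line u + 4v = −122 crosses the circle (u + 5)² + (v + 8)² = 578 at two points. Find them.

(−22, −25) and (2, −31)

Substitute v = (−122 − u)/4:
17u² + 340u − 748 = 0  ⟹  u² + 20u − 44 = 0
u = 2 or u = −22, giving (2, −31) and (−22, −25).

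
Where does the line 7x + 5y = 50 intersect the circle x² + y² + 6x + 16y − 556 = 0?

Substitute y = (50 − 7x)/5:
74x² − 1110x − 7400 = 0  ⟹  x² − 15x − 100 = 0
x = 20 or x = −5, giving (20, −18) and (−5, 17).

(−5, 17) and (20, −18)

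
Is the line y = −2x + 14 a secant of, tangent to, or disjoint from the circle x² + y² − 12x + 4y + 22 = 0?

secant

Substituting the line into the circle gives 5x² − 76x + 274 = 0.
Discriminant = (−76)² − 4·5·(274) = 296 > 0.
Two real roots: the line is a secant.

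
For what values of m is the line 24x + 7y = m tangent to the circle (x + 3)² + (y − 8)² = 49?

For a tangent, require d(centre, line) = r = 7.
|24·(−3) + 7·8 − m| / √625 = 7
|m − (−16)| = 7·25, so m = 159 or m = −191.

m = −191 or m = 159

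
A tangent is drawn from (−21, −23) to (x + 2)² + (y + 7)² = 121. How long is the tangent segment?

4√31

Centre (−2, −7), r² = 121. |PO|² = (−19)² + (−16)² = 617.
Power of the point: PT² = |PO|² − r² = 496, so PT = 4√31.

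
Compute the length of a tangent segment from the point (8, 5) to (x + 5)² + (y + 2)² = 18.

Centre (−5, −2), r² = 18. |PO|² = (13)² + (7)² = 218.
By the tangent–radius right angle, tangent length = √(|PO|² − r²) = √200 = 10√2.

10√2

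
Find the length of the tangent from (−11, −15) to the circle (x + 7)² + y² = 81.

4√10

The centre is (−7, 0) and r = 9. The square of the distance from P to the centre is 16 + 225 = 241.
Power of the point: PT² = |PO|² − r² = 160, so PT = 4√10.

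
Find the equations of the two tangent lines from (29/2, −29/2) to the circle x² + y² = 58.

A line y − (−29/2) = m(x − (29/2)) is tangent when its distance from (0, 0) is √58:
(−29/2m − (29/2))² = 58(m² + 1)
21m² + 58m + 21 = 0, so m = −7/3 or m = −3/7.
Through (29/2, −29/2) these give 7x + 3y = 58 and 3x + 7y = −58.

7x + 3y = 58 and 3x + 7y = −58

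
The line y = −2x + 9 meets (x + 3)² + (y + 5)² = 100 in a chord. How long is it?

Centre (−3, −5), r² = 100. Perpendicular distance d from centre to line = |−20| / √5 = 20/√5.
Chord = 2√(r² − d²) = 2·√(20) = 4√5.

4√5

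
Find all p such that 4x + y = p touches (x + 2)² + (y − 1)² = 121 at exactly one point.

For a tangent, require d(centre, line) = r = 11.
|4·(−2) + 1·1 − p| / √17 = 11
|p − (−7)| = 11√17.

p = −7 ± 11√17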